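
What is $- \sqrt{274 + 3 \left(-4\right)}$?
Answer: $- \sqrt{262} \approx -16.186$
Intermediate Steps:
$- \sqrt{274 + 3 \left(-4\right)} = - \sqrt{274 - 12} = - \sqrt{262}$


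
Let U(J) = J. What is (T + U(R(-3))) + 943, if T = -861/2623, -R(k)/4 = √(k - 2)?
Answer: 2472628/2623 - 4*I*√5 ≈ 942.67 - 8.9443*I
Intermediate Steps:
R(k) = -4*√(-2 + k) (R(k) = -4*√(k - 2) = -4*√(-2 + k))
T = -861/2623 (T = -861*1/2623 = -861/2623 ≈ -0.32825)
(T + U(R(-3))) + 943 = (-861/2623 - 4*√(-2 - 3)) + 943 = (-861/2623 - 4*I*√5) + 943 = 2472628/2623 - 4*I*√5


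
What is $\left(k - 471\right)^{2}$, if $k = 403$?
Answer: $4624$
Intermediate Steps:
$\left(k - 471\right)^{2} = \left(403 - 471\right)^{2} = \left(-68\right)^{2} = 4624$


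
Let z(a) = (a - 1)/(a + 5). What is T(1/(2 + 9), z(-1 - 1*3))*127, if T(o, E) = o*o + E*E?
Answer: 384302/121 ≈ 3176.1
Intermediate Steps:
z(a) = (-1 + a)/(5 + a)
T(o, E) = E**2 + o**2 (T(o, E) = o**2 + E**2 = E**2 + o**2)
T(1/(2 + 9), z(-1 - 1*3))*127 = (((-1 + (-1 - 1*3))/(5 + (-1 - 1*3)))**2 + (1/(2 + 9))**2)*127 = (((-1 + (-1 - 3))/(5 + (-1 - 3)))**2 + (1/11)**2)*127 = (((-1 - 4)/(5 - 4))**2 + (1/11)**2)*127 = ((-5/1)**2 + 1/121)*127 = ((1*(-5))**2 + 1/121)*127 = ((-5)**2 + 1/121)*127 = (25 + 1/121)*127 = (3026/121)*127 = 384302/121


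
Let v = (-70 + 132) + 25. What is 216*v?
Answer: 18792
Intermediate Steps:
v = 87 (v = 62 + 25 = 87)
216*v = 216*87 = 18792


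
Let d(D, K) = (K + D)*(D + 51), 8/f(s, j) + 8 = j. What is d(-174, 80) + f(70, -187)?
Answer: 2254582/195 ≈ 11562.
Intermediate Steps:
f(s, j) = 8/(-8 + j)
d(D, K) = (51 + D)*(D + K) (d(D, K) = (D + K)*(51 + D) = (51 + D)*(D + K))
d(-174, 80) + f(70, -187) = ((-174)**2 + 51*(-174) + 51*80 - 174*80) + 8/(-8 - 187) = (30276 - 8874 + 4080 - 13920) + 8/(-195) = 11562 + 8*(-1/195) = 11562 - 8/195 = 2254582/195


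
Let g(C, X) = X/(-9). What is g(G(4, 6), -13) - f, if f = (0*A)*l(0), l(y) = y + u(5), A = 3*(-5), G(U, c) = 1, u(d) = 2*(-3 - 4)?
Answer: 13/9 ≈ 1.4444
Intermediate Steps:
u(d) = -14 (u(d) = 2*(-7) = -14)
A = -15
l(y) = -14 + y (l(y) = y - 14 = -14 + y)
g(C, X) = -X/9 (g(C, X) = X*(-⅑) = -X/9)
f = 0 (f = (0*(-15))*(-14 + 0) = 0*(-14) = 0)
g(G(4, 6), -13) - f = -⅑*(-13) - 1*0 = 13/9 + 0 = 13/9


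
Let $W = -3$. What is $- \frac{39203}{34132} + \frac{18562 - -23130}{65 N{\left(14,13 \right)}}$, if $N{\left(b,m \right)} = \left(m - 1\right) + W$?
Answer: $\frac{1400097589}{19967220} \approx 70.12$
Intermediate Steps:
$N{\left(b,m \right)} = -4 + m$ ($N{\left(b,m \right)} = \left(m - 1\right) - 3 = \left(-1 + m\right) - 3 = -4 + m$)
$- \frac{39203}{34132} + \frac{18562 - -23130}{65 N{\left(14,13 \right)}} = - \frac{39203}{34132} + \frac{18562 - -23130}{65 \left(-4 + 13\right)} = \left(-39203\right) \frac{1}{34132} + \frac{18562 + 23130}{65 \cdot 9} = - \frac{39203}{34132} + \frac{41692}{585} = \frac{1400097589}{19967220}$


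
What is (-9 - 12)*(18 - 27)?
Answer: 189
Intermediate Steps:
(-9 - 12)*(18 - 27) = -21*(-9) = 189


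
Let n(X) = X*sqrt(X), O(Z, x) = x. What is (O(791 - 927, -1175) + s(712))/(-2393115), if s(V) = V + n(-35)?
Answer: 463/2393115 + 7*I*sqrt(35)/478623 ≈ 0.00019347 + 8.6524e-5*I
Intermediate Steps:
n(X) = X**(3/2)
s(V) = V - 35*I*sqrt(35) (s(V) = V + (-35)**(3/2) = V - 35*I*sqrt(35))
(O(791 - 927, -1175) + s(712))/(-2393115) = (-1175 + (712 - 35*I*sqrt(35)))/(-2393115) = (-463 - 35*I*sqrt(35))*(-1/2393115) = 463/2393115 + 7*I*sqrt(35)/478623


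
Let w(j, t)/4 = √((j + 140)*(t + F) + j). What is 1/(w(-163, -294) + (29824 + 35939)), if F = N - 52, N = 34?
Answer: 65763/4324659961 - 4*√7013/4324659961 ≈ 1.5129e-5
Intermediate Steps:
F = -18 (F = 34 - 52 = -18)
w(j, t) = 4*√(j + (-18 + t)*(140 + j)) (w(j, t) = 4*√((j + 140)*(t - 18) + j) = 4*√((140 + j)*(-18 + t) + j) = 4*√((-18 + t)*(140 + j) + j) = 4*√(j + (-18 + t)*(140 + j)))
1/(w(-163, -294) + (29824 + 35939)) = 1/(4*√(-2520 - 17*(-163) + 140*(-294) - 163*(-294)) + (29824 + 35939)) = 1/(4*√(-2520 + 2771 - 41160 + 47922) + 65763) = 1/(4*√7013 + 65763) = 1/(65763 + 4*√7013)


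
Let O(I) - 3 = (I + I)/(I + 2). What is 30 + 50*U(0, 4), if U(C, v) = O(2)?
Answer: 230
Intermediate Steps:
O(I) = 3 + 2*I/(2 + I) (O(I) = 3 + (I + I)/(I + 2) = 3 + (2*I)/(2 + I) = 3 + 2*I/(2 + I))
U(C, v) = 4 (U(C, v) = (6 + 5*2)/(2 + 2) = (6 + 10)/4 = (¼)*16 = 4)
30 + 50*U(0, 4) = 30 + 50*4 = 30 + 200 = 230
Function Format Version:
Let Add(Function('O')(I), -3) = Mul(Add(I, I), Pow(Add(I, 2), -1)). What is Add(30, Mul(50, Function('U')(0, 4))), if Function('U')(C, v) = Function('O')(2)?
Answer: 230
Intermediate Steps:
Function('O')(I) = Add(3, Mul(2, I, Pow(Add(2, I), -1))) (Function('O')(I) = Add(3, Mul(Add(I, I), Pow(Add(I, 2), -1))) = Add(3, Mul(Mul(2, I), Pow(Add(2, I), -1))) = Add(3, Mul(2, I, Pow(Add(2, I), -1))))
Function('U')(C, v) = 4 (Function('U')(C, v) = Mul(Pow(Add(2, 2), -1), Add(6, Mul(5, 2))) = Mul(Pow(4, -1), Add(6, 10)) = Mul(Rational(1, 4), 16) = 4)
Add(30, Mul(50, Function('U')(0, 4))) = Add(30, Mul(50, 4)) = Add(30, 200) = 230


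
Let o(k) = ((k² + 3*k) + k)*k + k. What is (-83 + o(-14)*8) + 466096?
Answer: 450221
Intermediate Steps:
o(k) = k + k*(k² + 4*k) (o(k) = (k² + 4*k)*k + k = k*(k² + 4*k) + k = k + k*(k² + 4*k))
(-83 + o(-14)*8) + 466096 = (-83 - 14*(1 + (-14)² + 4*(-14))*8) + 466096 = (-83 - 14*(1 + 196 - 56)*8) + 466096 = (-83 - 14*141*8) + 466096 = (-83 - 1974*8) + 466096 = (-83 - 15792) + 466096 = -15875 + 466096 = 450221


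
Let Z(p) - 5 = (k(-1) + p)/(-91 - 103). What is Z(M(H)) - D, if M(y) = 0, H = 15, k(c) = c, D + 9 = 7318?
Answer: -1416975/194 ≈ -7304.0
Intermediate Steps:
D = 7309 (D = -9 + 7318 = 7309)
Z(p) = 971/194 - p/194 (Z(p) = 5 + (-1 + p)/(-91 - 103) = 5 + (-1 + p)/(-194) = 5 + (-1 + p)*(-1/194) = 5 + (1/194 - p/194) = 971/194 - p/194)
Z(M(H)) - D = (971/194 - 1/194*0) - 1*7309 = (971/194 + 0) - 7309 = 971/194 - 7309 = -1416975/194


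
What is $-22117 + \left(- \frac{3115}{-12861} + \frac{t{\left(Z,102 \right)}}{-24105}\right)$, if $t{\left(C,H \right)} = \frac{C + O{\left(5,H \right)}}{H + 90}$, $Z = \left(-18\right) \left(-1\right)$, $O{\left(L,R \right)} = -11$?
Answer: $- \frac{48757429395761}{2204546880} \approx -22117.0$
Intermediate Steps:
$Z = 18$
$t{\left(C,H \right)} = \frac{-11 + C}{90 + H}$ ($t{\left(C,H \right)} = \frac{C - 11}{H + 90} = \frac{-11 + C}{90 + H}$)
$-22117 + \left(- \frac{3115}{-12861} + \frac{t{\left(Z,102 \right)}}{-24105}\right) = -22117 + \left(- \frac{3115}{-12861} + \frac{\frac{1}{90 + 102} \left(-11 + 18\right)}{-24105}\right) = -22117 + \left(\left(-3115\right) \left(- \frac{1}{12861}\right) + \frac{1}{192} \cdot 7 \left(- \frac{1}{24105}\right)\right) = -22117 + \left(\frac{3115}{12861} + \frac{1}{192} \cdot 7 \left(- \frac{1}{24105}\right)\right) = -22117 + \left(\frac{3115}{12861} + \frac{7}{192} \left(- \frac{1}{24105}\right)\right) = -22117 + \left(\frac{3115}{12861} - \frac{7}{4628160}\right) = -22117 + \frac{533949199}{2204546880} = - \frac{48757429395761}{2204546880}$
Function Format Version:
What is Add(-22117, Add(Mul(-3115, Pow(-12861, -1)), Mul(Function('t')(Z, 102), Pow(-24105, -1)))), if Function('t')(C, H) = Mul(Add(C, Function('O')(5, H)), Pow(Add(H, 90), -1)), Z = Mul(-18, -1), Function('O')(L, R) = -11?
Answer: Rational(-48757429395761, 2204546880) ≈ -22117.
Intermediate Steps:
Z = 18
Function('t')(C, H) = Mul(Pow(Add(90, H), -1), Add(-11, C)) (Function('t')(C, H) = Mul(Add(C, -11), Pow(Add(H, 90), -1)) = Mul(Add(-11, C), Pow(Add(90, H), -1)) = Mul(Pow(Add(90, H), -1), Add(-11, C)))
Add(-22117, Add(Mul(-3115, Pow(-12861, -1)), Mul(Function('t')(Z, 102), Pow(-24105, -1)))) = Add(-22117, Add(Mul(-3115, Pow(-12861, -1)), Mul(Mul(Pow(Add(90, 102), -1), Add(-11, 18)), Pow(-24105, -1)))) = Add(-22117, Add(Mul(-3115, Rational(-1, 12861)), Mul(Mul(Pow(192, -1), 7), Rational(-1, 24105)))) = Add(-22117, Add(Rational(3115, 12861), Mul(Mul(Rational(1, 192), 7), Rational(-1, 24105)))) = Add(-22117, Add(Rational(3115, 12861), Mul(Rational(7, 192), Rational(-1, 24105)))) = Add(-22117, Add(Rational(3115, 12861), Rational(-7, 4628160))) = Add(-22117, Rational(533949199, 2204546880)) = Rational(-48757429395761, 2204546880)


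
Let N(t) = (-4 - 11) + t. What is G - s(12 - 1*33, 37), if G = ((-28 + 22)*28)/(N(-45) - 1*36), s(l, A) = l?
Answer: 91/4 ≈ 22.750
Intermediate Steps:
N(t) = -15 + t
G = 7/4 (G = ((-28 + 22)*28)/((-15 - 45) - 1*36) = (-6*28)/(-60 - 36) = -168/(-96) = -168*(-1/96) = 7/4 ≈ 1.7500)
G - s(12 - 1*33, 37) = 7/4 - (12 - 1*33) = 7/4 - (12 - 33) = 7/4 - 1*(-21) = 7/4 + 21 = 91/4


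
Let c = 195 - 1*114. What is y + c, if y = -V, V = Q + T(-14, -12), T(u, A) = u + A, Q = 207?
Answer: -100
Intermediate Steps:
c = 81 (c = 195 - 114 = 81)
T(u, A) = A + u
V = 181 (V = 207 + (-12 - 14) = 207 - 26 = 181)
y = -181 (y = -1*181 = -181)
y + c = -181 + 81 = -100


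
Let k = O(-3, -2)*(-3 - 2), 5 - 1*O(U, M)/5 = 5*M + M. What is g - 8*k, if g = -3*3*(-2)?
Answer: 3418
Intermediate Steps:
O(U, M) = 25 - 30*M (O(U, M) = 25 - 5*(5*M + M) = 25 - 30*M)
g = 18 (g = -9*(-2) = 18)
k = -425 (k = (25 - 30*(-2))*(-3 - 2) = (25 + 60)*(-5) = 85*(-5) = -425)
g - 8*k = 18 - 8*(-425) = 18 + 3400 = 3418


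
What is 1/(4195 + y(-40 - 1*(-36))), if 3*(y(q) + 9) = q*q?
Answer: 3/12574 ≈ 0.00023859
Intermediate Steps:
y(q) = -9 + q²/3 (y(q) = -9 + (q*q)/3 = -9 + q²/3)
1/(4195 + y(-40 - 1*(-36))) = 1/(4195 + (-9 + (-40 - 1*(-36))²/3)) = 1/(4195 + (-9 + (-40 + 36)²/3)) = 1/(4195 + (-9 + (⅓)*(-4)²)) = 1/(4195 + (-9 + (⅓)*16)) = 1/(4195 + (-9 + 16/3)) = 1/(4195 - 11/3) = 1/(12574/3) = 3/12574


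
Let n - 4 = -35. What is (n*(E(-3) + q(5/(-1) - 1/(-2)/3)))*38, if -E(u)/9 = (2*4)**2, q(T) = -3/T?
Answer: 19656108/29 ≈ 6.7780e+5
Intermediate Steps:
n = -31 (n = 4 - 35 = -31)
E(u) = -576 (E(u) = -9*(2*4)**2 = -9*8**2 = -9*64 = -576)
(n*(E(-3) + q(5/(-1) - 1/(-2)/3)))*38 = -31*(-576 - 3/(5/(-1) - 1/(-2)/3))*38 = -31*(-576 - 3/(5*(-1) - 1*(-1/2)*(1/3)))*38 = -31*(-576 - 3/(-5 + (1/2)*(1/3)))*38 = -31*(-576 - 3/(-5 + 1/6))*38 = -31*(-576 - 3/(-29/6))*38 = -31*(-576 - 3*(-6/29))*38 = -31*(-576 + 18/29)*38 = -31*(-16686/29)*38 = (517266/29)*38 = 19656108/29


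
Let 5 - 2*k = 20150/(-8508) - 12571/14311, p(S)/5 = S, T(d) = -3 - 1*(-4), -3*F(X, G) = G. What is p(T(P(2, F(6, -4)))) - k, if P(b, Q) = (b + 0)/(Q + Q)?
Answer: 106734611/121757988 ≈ 0.87661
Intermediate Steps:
F(X, G) = -G/3
P(b, Q) = b/(2*Q) (P(b, Q) = b/((2*Q)) = b*(1/(2*Q)) = b/(2*Q))
T(d) = 1 (T(d) = -3 + 4 = 1)
p(S) = 5*S
k = 502055329/121757988 (k = 5/2 - (20150/(-8508) - 12571/14311)/2 = 5/2 - (20150*(-1/8508) - 12571*1/14311)/2 = 5/2 - (-10075/4254 - 12571/14311)/2 = 5/2 - 1/2*(-197660359/60878994) = 5/2 + 197660359/121757988 = 502055329/121757988 ≈ 4.1234)
p(T(P(2, F(6, -4)))) - k = 5*1 - 1*502055329/121757988 = 5 - 502055329/121757988 = 106734611/121757988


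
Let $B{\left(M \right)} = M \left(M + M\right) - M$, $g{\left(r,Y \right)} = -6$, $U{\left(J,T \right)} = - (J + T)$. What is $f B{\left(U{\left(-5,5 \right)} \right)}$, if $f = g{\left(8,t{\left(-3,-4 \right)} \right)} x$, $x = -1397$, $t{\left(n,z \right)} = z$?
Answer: $0$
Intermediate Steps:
$U{\left(J,T \right)} = - J - T$
$f = 8382$ ($f = \left(-6\right) \left(-1397\right) = 8382$)
$B{\left(M \right)} = - M + 2 M^{2}$ ($B{\left(M \right)} = M 2 M - M = 2 M^{2} - M = - M + 2 M^{2}$)
$f B{\left(U{\left(-5,5 \right)} \right)} = 8382 \left(\left(-1\right) \left(-5\right) - 5\right) \left(-1 + 2 \left(\left(-1\right) \left(-5\right) - 5\right)\right) = 8382 \left(5 - 5\right) \left(-1 + 2 \left(5 - 5\right)\right) = 8382 \cdot 0 \left(-1 + 2 \cdot 0\right) = 8382 \cdot 0 \left(-1 + 0\right) = 8382 \cdot 0 \left(-1\right) = 8382 \cdot 0 = 0$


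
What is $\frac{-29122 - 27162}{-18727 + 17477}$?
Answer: $\frac{28142}{625} \approx 45.027$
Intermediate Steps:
$\frac{-29122 - 27162}{-18727 + 17477} = - \frac{56284}{-1250} = \left(-56284\right) \left(- \frac{1}{1250}\right) = \frac{28142}{625}$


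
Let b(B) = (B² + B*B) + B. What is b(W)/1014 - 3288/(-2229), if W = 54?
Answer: 914107/125567 ≈ 7.2798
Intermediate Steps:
b(B) = B + 2*B² (b(B) = (B² + B²) + B = 2*B² + B = B + 2*B²)
b(W)/1014 - 3288/(-2229) = (54*(1 + 2*54))/1014 - 3288/(-2229) = (54*(1 + 108))*(1/1014) - 3288*(-1/2229) = (54*109)*(1/1014) + 1096/743 = 5886*(1/1014) + 1096/743 = 981/169 + 1096/743 = 914107/125567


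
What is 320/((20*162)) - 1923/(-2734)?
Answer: 177635/221454 ≈ 0.80213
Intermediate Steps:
320/((20*162)) - 1923/(-2734) = 320/3240 - 1923*(-1/2734) = 320*(1/3240) + 1923/2734 = 8/81 + 1923/2734 = 177635/221454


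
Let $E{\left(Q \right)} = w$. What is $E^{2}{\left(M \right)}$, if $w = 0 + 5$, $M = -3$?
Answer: $25$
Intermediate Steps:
$w = 5$
$E{\left(Q \right)} = 5$
$E^{2}{\left(M \right)} = 5^{2} = 25$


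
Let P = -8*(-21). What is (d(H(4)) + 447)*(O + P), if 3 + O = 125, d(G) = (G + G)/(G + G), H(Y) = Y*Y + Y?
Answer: 129920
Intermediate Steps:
H(Y) = Y + Y² (H(Y) = Y² + Y = Y + Y²)
d(G) = 1 (d(G) = (2*G)/((2*G)) = (2*G)*(1/(2*G)) = 1)
O = 122 (O = -3 + 125 = 122)
P = 168
(d(H(4)) + 447)*(O + P) = (1 + 447)*(122 + 168) = 448*290 = 129920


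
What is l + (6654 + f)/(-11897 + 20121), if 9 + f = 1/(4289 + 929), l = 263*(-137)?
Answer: -1546157576181/42912832 ≈ -36030.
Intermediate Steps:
l = -36031
f = -46961/5218 (f = -9 + 1/(4289 + 929) = -9 + 1/5218 = -46961/5218 ≈ -8.9998)
l + (6654 + f)/(-11897 + 20121) = -36031 + (6654 - 46961/5218)/(-11897 + 20121) = -36031 + (34673611/5218)/8224 = -36031 + (34673611/5218)*(1/8224) = -36031 + 34673611/42912832 = -1546157576181/42912832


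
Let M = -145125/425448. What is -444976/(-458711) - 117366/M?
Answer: 848331131773824/2465571625 ≈ 3.4407e+5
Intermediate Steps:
M = -16125/47272 (M = -145125*1/425448 = -16125/47272 ≈ -0.34111)
-444976/(-458711) - 117366/M = -444976/(-458711) - 117366/(-16125/47272) = -444976*(-1/458711) - 117366*(-47272/16125) = 444976/458711 + 1849375184/5375 = 848331131773824/2465571625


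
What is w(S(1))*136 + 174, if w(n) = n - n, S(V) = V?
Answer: 174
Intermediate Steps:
w(n) = 0
w(S(1))*136 + 174 = 0*136 + 174 = 0 + 174 = 174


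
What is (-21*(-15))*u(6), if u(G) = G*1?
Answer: 1890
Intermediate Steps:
u(G) = G
(-21*(-15))*u(6) = -21*(-15)*6 = 315*6 = 1890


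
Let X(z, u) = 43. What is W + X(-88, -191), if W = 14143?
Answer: 14186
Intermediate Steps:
W + X(-88, -191) = 14143 + 43 = 14186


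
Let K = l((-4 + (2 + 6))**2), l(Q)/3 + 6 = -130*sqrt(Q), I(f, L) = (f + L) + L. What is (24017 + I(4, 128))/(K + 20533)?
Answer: 24277/18955 ≈ 1.2808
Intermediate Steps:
I(f, L) = f + 2*L (I(f, L) = (L + f) + L = f + 2*L)
l(Q) = -18 - 390*sqrt(Q) (l(Q) = -18 + 3*(-130*sqrt(Q)) = -18 - 390*sqrt(Q))
K = -1578 (K = -18 - 390*sqrt((-4 + (2 + 6))**2) = -18 - 390*sqrt((-4 + 8)**2) = -18 - 390*sqrt(4**2) = -18 - 390*sqrt(16) = -18 - 390*4 = -18 - 1560 = -1578)
(24017 + I(4, 128))/(K + 20533) = (24017 + (4 + 2*128))/(-1578 + 20533) = (24017 + (4 + 256))/18955 = (24017 + 260)*(1/18955) = 24277*(1/18955) = 24277/18955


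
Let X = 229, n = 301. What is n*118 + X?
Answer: 35747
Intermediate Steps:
n*118 + X = 301*118 + 229 = 35518 + 229 = 35747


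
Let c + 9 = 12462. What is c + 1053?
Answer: 13506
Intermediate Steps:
c = 12453 (c = -9 + 12462 = 12453)
c + 1053 = 12453 + 1053 = 13506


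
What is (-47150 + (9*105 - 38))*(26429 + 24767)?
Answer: -2367456628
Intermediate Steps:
(-47150 + (9*105 - 38))*(26429 + 24767) = (-47150 + (945 - 38))*51196 = (-47150 + 907)*51196 = -46243*51196 = -2367456628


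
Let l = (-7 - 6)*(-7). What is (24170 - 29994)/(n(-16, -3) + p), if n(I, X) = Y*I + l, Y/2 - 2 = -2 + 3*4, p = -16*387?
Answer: 5824/6485 ≈ 0.89807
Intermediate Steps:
p = -6192
l = 91 (l = -13*(-7) = 91)
Y = 24 (Y = 4 + 2*(-2 + 3*4) = 4 + 2*(-2 + 12) = 4 + 2*10 = 4 + 20 = 24)
n(I, X) = 91 + 24*I (n(I, X) = 24*I + 91 = 91 + 24*I)
(24170 - 29994)/(n(-16, -3) + p) = (24170 - 29994)/((91 + 24*(-16)) - 6192) = -5824/((91 - 384) - 6192) = -5824/(-293 - 6192) = -5824/(-6485) = -5824*(-1/6485) = 5824/6485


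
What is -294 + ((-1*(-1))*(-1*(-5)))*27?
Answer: -159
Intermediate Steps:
-294 + ((-1*(-1))*(-1*(-5)))*27 = -294 + (1*5)*27 = -294 + 5*27 = -294 + 135 = -159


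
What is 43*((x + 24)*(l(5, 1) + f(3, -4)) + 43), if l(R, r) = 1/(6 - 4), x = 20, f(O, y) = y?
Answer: -4773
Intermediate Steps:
l(R, r) = ½ (l(R, r) = 1/2 = ½)
43*((x + 24)*(l(5, 1) + f(3, -4)) + 43) = 43*((20 + 24)*(½ - 4) + 43) = 43*(44*(-7/2) + 43) = 43*(-154 + 43) = 43*(-111) = -4773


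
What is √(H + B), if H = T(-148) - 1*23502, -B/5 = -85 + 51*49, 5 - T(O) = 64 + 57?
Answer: 2*I*√8922 ≈ 188.91*I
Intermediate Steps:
T(O) = -116 (T(O) = 5 - (64 + 57) = 5 - 1*121 = 5 - 121 = -116)
B = -12070 (B = -5*(-85 + 51*49) = -5*(-85 + 2499) = -5*2414 = -12070)
H = -23618 (H = -116 - 1*23502 = -116 - 23502 = -23618)
√(H + B) = √(-23618 - 12070) = √(-35688) = 2*I*√8922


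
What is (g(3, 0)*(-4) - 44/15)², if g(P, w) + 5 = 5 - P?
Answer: 18496/225 ≈ 82.204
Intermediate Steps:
g(P, w) = -P (g(P, w) = -5 + (5 - P) = -P)
(g(3, 0)*(-4) - 44/15)² = (-1*3*(-4) - 44/15)² = (-3*(-4) - 44*1/15)² = (12 - 44/15)² = (136/15)² = 18496/225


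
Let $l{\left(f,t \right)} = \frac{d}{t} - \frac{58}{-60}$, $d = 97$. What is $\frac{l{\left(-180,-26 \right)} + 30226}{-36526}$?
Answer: $- \frac{841933}{1017510} \approx -0.82744$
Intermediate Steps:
$l{\left(f,t \right)} = \frac{29}{30} + \frac{97}{t}$ ($l{\left(f,t \right)} = \frac{97}{t} - \frac{58}{-60} = \frac{97}{t} - - \frac{29}{30} = \frac{97}{t} + \frac{29}{30} = \frac{29}{30} + \frac{97}{t}$)
$\frac{l{\left(-180,-26 \right)} + 30226}{-36526} = \frac{\left(\frac{29}{30} + \frac{97}{-26}\right) + 30226}{-36526} = \left(\left(\frac{29}{30} + 97 \left(- \frac{1}{26}\right)\right) + 30226\right) \left(- \frac{1}{36526}\right) = \left(\left(\frac{29}{30} - \frac{97}{26}\right) + 30226\right) \left(- \frac{1}{36526}\right) = \left(- \frac{539}{195} + 30226\right) \left(- \frac{1}{36526}\right) = \frac{5893531}{195} \left(- \frac{1}{36526}\right) = - \frac{841933}{1017510}$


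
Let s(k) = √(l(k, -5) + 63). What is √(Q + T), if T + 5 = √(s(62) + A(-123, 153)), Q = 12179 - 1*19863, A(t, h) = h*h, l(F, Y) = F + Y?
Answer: √(-7689 + √(23409 + 2*√30)) ≈ 86.81*I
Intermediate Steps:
A(t, h) = h²
s(k) = √(58 + k) (s(k) = √((k - 5) + 63) = √((-5 + k) + 63) = √(58 + k))
Q = -7684 (Q = 12179 - 19863 = -7684)
T = -5 + √(23409 + 2*√30) (T = -5 + √(√(58 + 62) + 153²) = -5 + √(√120 + 23409) = -5 + √(2*√30 + 23409) = -5 + √(23409 + 2*√30) ≈ 148.04)
√(Q + T) = √(-7684 + (-5 + √(23409 + 2*√30))) = √(-7689 + √(23409 + 2*√30))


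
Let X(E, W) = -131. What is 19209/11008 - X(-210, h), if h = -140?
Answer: 1461257/11008 ≈ 132.75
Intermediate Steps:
19209/11008 - X(-210, h) = 19209/11008 - 1*(-131) = 19209*(1/11008) + 131 = 19209/11008 + 131 = 1461257/11008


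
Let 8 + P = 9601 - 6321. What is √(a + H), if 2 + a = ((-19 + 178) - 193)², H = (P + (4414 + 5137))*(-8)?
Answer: 21*I*√230 ≈ 318.48*I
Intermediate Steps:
P = 3272 (P = -8 + (9601 - 6321) = -8 + 3280 = 3272)
H = -102584 (H = (3272 + (4414 + 5137))*(-8) = (3272 + 9551)*(-8) = 12823*(-8) = -102584)
a = 1154 (a = -2 + ((-19 + 178) - 193)² = -2 + (159 - 193)² = -2 + (-34)² = -2 + 1156 = 1154)
√(a + H) = √(1154 - 102584) = √(-101430) = 21*I*√230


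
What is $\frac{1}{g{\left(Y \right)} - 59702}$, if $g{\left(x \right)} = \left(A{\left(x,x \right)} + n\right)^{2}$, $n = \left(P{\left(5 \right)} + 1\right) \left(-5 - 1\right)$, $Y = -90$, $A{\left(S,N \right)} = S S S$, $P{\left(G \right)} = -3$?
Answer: $\frac{1}{531423444442} \approx 1.8817 \cdot 10^{-12}$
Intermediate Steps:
$A{\left(S,N \right)} = S^{3}$ ($A{\left(S,N \right)} = S^{2} S = S^{3}$)
$n = 12$ ($n = \left(-3 + 1\right) \left(-5 - 1\right) = \left(-2\right) \left(-6\right) = 12$)
$g{\left(x \right)} = \left(12 + x^{3}\right)^{2}$ ($g{\left(x \right)} = \left(x^{3} + 12\right)^{2} = \left(12 + x^{3}\right)^{2}$)
$\frac{1}{g{\left(Y \right)} - 59702} = \frac{1}{\left(12 + \left(-90\right)^{3}\right)^{2} - 59702} = \frac{1}{\left(12 - 729000\right)^{2} - 59702} = \frac{1}{\left(-728988\right)^{2} - 59702} = \frac{1}{531423504144 - 59702} = \frac{1}{531423444442}$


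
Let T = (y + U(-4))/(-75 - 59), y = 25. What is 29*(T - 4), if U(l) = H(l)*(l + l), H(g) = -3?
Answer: -16965/134 ≈ -126.60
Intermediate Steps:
U(l) = -6*l (U(l) = -3*(l + l) = -6*l)
T = -49/134 (T = (25 - 6*(-4))/(-75 - 59) = (25 + 24)/(-134) = 49*(-1/134) = -49/134 ≈ -0.36567)
29*(T - 4) = 29*(-49/134 - 4) = 29*(-585/134) = -16965/134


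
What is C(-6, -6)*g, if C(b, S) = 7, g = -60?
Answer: -420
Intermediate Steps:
C(-6, -6)*g = 7*(-60) = -420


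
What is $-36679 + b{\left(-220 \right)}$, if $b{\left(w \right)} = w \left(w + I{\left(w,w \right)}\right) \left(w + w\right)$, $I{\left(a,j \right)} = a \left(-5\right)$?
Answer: $85147321$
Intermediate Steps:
$I{\left(a,j \right)} = - 5 a$
$b{\left(w \right)} = - 8 w^{3}$ ($b{\left(w \right)} = w \left(w - 5 w\right) \left(w + w\right) = w - 4 w 2 w = w \left(- 8 w^{2}\right) = - 8 w^{3}$)
$-36679 + b{\left(-220 \right)} = -36679 - 8 \left(-220\right)^{3} = -36679 - -85184000 = -36679 + 85184000 = 85147321$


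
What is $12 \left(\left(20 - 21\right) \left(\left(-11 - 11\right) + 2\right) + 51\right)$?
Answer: $852$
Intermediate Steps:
$12 \left(\left(20 - 21\right) \left(\left(-11 - 11\right) + 2\right) + 51\right) = 12 \left(- (-22 + 2) + 51\right) = 12 \left(\left(-1\right) \left(-20\right) + 51\right) = 12 \left(20 + 51\right) = 12 \cdot 71 = 852$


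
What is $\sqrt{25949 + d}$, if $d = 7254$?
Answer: $\sqrt{33203} \approx 182.22$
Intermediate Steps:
$\sqrt{25949 + d} = \sqrt{25949 + 7254} = \sqrt{33203}$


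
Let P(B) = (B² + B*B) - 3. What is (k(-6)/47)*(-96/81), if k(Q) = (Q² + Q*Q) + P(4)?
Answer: -3232/1269 ≈ -2.5469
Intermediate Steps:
P(B) = -3 + 2*B² (P(B) = (B² + B²) - 3 = 2*B² - 3 = -3 + 2*B²)
k(Q) = 29 + 2*Q² (k(Q) = (Q² + Q*Q) + (-3 + 2*4²) = (Q² + Q²) + (-3 + 2*16) = 2*Q² + (-3 + 32) = 2*Q² + 29 = 29 + 2*Q²)
(k(-6)/47)*(-96/81) = ((29 + 2*(-6)²)/47)*(-96/81) = ((29 + 2*36)*(1/47))*(-96*1/81) = ((29 + 72)*(1/47))*(-32/27) = (101*(1/47))*(-32/27) = (101/47)*(-32/27) = -3232/1269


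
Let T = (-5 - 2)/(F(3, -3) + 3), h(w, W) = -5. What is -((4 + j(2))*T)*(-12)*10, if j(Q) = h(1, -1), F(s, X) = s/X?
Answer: 420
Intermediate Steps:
j(Q) = -5
T = -7/2 (T = (-5 - 2)/(3/(-3) + 3) = -7/(3*(-1/3) + 3) = -7/(-1 + 3) = -7/2 ≈ -3.5000)
-((4 + j(2))*T)*(-12)*10 = -((4 - 5)*(-7/2))*(-12)*10 = --1*(-7/2)*(-12)*10 = -(7/2)*(-12)*10 = -(-42)*10 = -1*(-420) = 420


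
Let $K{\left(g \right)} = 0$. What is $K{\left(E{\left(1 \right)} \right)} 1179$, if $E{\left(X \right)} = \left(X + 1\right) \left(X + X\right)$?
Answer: $0$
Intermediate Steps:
$E{\left(X \right)} = 2 X \left(1 + X\right)$ ($E{\left(X \right)} = \left(1 + X\right) 2 X = 2 X \left(1 + X\right)$)
$K{\left(E{\left(1 \right)} \right)} 1179 = 0 \cdot 1179 = 0$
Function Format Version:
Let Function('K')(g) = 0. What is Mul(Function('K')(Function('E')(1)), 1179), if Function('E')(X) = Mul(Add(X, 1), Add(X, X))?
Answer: 0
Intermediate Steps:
Function('E')(X) = Mul(2, X, Add(1, X)) (Function('E')(X) = Mul(Add(1, X), Mul(2, X)) = Mul(2, X, Add(1, X)))
Mul(Function('K')(Function('E')(1)), 1179) = Mul(0, 1179) = 0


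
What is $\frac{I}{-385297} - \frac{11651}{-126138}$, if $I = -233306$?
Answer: $\frac{33917847575}{48600592986} \approx 0.69789$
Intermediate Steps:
$\frac{I}{-385297} - \frac{11651}{-126138} = - \frac{233306}{-385297} - \frac{11651}{-126138} = \left(-233306\right) \left(- \frac{1}{385297}\right) - - \frac{11651}{126138} = \frac{233306}{385297} + \frac{11651}{126138} = \frac{33917847575}{48600592986}$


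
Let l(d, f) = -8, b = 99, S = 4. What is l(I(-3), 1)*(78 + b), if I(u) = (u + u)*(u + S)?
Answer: -1416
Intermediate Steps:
I(u) = 2*u*(4 + u) (I(u) = (u + u)*(u + 4) = (2*u)*(4 + u) = 2*u*(4 + u))
l(I(-3), 1)*(78 + b) = -8*(78 + 99) = -8*177 = -1416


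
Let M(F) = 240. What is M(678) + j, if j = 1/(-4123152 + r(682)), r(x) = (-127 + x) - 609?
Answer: 989569439/4123206 ≈ 240.00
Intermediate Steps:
r(x) = -736 + x
j = -1/4123206 (j = 1/(-4123152 + (-736 + 682)) = 1/(-4123152 - 54) = 1/(-4123206) = -1/4123206 ≈ -2.4253e-7)
M(678) + j = 240 - 1/4123206 = 989569439/4123206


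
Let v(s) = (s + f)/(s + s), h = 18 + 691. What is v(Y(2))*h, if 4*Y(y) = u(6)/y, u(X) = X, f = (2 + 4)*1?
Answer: 6381/2 ≈ 3190.5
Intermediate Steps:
f = 6 (f = 6*1 = 6)
Y(y) = 3/(2*y) (Y(y) = (6/y)/4 = 3/(2*y))
h = 709
v(s) = (6 + s)/(2*s) (v(s) = (s + 6)/(s + s) = (6 + s)/((2*s)) = (6 + s)*(1/(2*s)) = (6 + s)/(2*s))
v(Y(2))*h = ((6 + (3/2)/2)/(2*(((3/2)/2))))*709 = ((6 + (3/2)*(1/2))/(2*(((3/2)*(1/2)))))*709 = ((6 + 3/4)/(2*(3/4)))*709 = ((1/2)*(4/3)*(27/4))*709 = (9/2)*709 = 6381/2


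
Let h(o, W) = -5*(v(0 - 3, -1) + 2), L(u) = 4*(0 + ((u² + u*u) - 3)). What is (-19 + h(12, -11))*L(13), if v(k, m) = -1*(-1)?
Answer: -45560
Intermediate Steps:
L(u) = -12 + 8*u² (L(u) = 4*(0 + ((u² + u²) - 3)) = 4*(0 + (2*u² - 3)) = 4*(0 + (-3 + 2*u²)) = 4*(-3 + 2*u²) = -12 + 8*u²)
v(k, m) = 1
h(o, W) = -15 (h(o, W) = -5*(1 + 2) = -5*3 = -15)
(-19 + h(12, -11))*L(13) = (-19 - 15)*(-12 + 8*13²) = -34*(-12 + 8*169) = -34*(-12 + 1352) = -34*1340 = -45560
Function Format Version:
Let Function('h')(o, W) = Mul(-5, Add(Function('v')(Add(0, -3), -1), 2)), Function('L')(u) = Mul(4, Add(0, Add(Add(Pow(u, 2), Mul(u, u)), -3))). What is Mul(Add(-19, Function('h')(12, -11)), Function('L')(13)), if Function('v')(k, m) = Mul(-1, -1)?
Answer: -45560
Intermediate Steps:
Function('L')(u) = Add(-12, Mul(8, Pow(u, 2))) (Function('L')(u) = Mul(4, Add(0, Add(Add(Pow(u, 2), Pow(u, 2)), -3))) = Mul(4, Add(0, Add(Mul(2, Pow(u, 2)), -3))) = Mul(4, Add(0, Add(-3, Mul(2, Pow(u, 2))))) = Mul(4, Add(-3, Mul(2, Pow(u, 2)))) = Add(-12, Mul(8, Pow(u, 2))))
Function('v')(k, m) = 1
Function('h')(o, W) = -15 (Function('h')(o, W) = Mul(-5, Add(1, 2)) = Mul(-5, 3) = -15)
Mul(Add(-19, Function('h')(12, -11)), Function('L')(13)) = Mul(Add(-19, -15), Add(-12, Mul(8, Pow(13, 2)))) = Mul(-34, Add(-12, Mul(8, 169))) = Mul(-34, Add(-12, 1352)) = Mul(-34, 1340) = -45560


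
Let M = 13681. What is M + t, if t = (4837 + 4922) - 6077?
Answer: 17363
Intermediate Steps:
t = 3682 (t = 9759 - 6077 = 3682)
M + t = 13681 + 3682 = 17363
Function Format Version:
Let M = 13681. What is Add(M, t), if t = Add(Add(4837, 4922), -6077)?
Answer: 17363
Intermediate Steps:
t = 3682 (t = Add(9759, -6077) = 3682)
Add(M, t) = Add(13681, 3682) = 17363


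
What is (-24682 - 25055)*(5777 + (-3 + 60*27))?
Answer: -367755378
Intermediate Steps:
(-24682 - 25055)*(5777 + (-3 + 60*27)) = -49737*(5777 + (-3 + 1620)) = -49737*(5777 + 1617) = -49737*7394 = -367755378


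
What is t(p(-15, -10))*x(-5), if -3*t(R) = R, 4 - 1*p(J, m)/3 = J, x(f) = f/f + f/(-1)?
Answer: -114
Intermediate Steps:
x(f) = 1 - f (x(f) = 1 + f*(-1) = 1 - f)
p(J, m) = 12 - 3*J
t(R) = -R/3
t(p(-15, -10))*x(-5) = (-(12 - 3*(-15))/3)*(1 - 1*(-5)) = (-(12 + 45)/3)*(1 + 5) = -⅓*57*6 = -19*6 = -114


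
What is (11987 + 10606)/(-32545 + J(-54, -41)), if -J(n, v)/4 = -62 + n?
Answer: -22593/32081 ≈ -0.70425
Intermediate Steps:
J(n, v) = 248 - 4*n (J(n, v) = -4*(-62 + n) = 248 - 4*n)
(11987 + 10606)/(-32545 + J(-54, -41)) = (11987 + 10606)/(-32545 + (248 - 4*(-54))) = 22593/(-32545 + (248 + 216)) = 22593/(-32545 + 464) = 22593/(-32081) = 22593*(-1/32081) = -22593/32081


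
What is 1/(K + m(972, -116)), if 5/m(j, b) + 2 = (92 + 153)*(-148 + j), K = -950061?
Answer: -201878/191796414553 ≈ -1.0526e-6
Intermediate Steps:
m(j, b) = 5/(-36262 + 245*j) (m(j, b) = 5/(-2 + (92 + 153)*(-148 + j)) = 5/(-2 + 245*(-148 + j)) = 5/(-2 + (-36260 + 245*j)) = 5/(-36262 + 245*j))
1/(K + m(972, -116)) = 1/(-950061 + 5/(-36262 + 245*972)) = 1/(-950061 + 5/(-36262 + 238140)) = 1/(-950061 + 5/201878) = 1/(-191796414553/201878) = -201878/191796414553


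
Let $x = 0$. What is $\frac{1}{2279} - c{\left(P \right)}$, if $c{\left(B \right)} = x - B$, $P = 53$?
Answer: $\frac{120788}{2279} \approx 53.0$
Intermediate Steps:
$c{\left(B \right)} = - B$ ($c{\left(B \right)} = 0 - B = - B$)
$\frac{1}{2279} - c{\left(P \right)} = \frac{1}{2279} - \left(-1\right) 53 = \frac{1}{2279} - -53 = \frac{1}{2279} + 53 = \frac{120788}{2279}$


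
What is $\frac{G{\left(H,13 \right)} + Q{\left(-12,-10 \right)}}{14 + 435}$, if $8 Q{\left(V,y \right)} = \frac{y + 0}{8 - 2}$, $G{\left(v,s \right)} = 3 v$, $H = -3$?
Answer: $- \frac{221}{10776} \approx -0.020509$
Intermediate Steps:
$Q{\left(V,y \right)} = \frac{y}{48}$ ($Q{\left(V,y \right)} = \frac{\left(y + 0\right) \frac{1}{8 - 2}}{8} = \frac{y \frac{1}{6}}{8} = \frac{\frac{1}{6} y}{8} = \frac{y}{48}$)
$\frac{G{\left(H,13 \right)} + Q{\left(-12,-10 \right)}}{14 + 435} = \frac{3 \left(-3\right) + \frac{1}{48} \left(-10\right)}{14 + 435} = \frac{-9 - \frac{5}{24}}{449} = \left(- \frac{221}{24}\right) \frac{1}{449} = - \frac{221}{10776}$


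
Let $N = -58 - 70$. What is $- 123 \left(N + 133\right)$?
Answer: $-615$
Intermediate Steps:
$N = -128$
$- 123 \left(N + 133\right) = - 123 \left(-128 + 133\right) = \left(-123\right) 5 = -615$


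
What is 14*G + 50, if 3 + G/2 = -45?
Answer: -1294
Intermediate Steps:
G = -96 (G = -6 + 2*(-45) = -6 - 90 = -96)
14*G + 50 = 14*(-96) + 50 = -1344 + 50 = -1294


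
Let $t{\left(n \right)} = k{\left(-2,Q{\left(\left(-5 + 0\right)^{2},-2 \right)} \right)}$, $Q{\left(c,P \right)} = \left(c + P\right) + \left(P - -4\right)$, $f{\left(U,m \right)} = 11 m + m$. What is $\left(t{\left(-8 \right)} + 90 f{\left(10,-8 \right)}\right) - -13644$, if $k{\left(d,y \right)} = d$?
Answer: $5002$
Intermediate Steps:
$f{\left(U,m \right)} = 12 m$
$Q{\left(c,P \right)} = 4 + c + 2 P$ ($Q{\left(c,P \right)} = \left(P + c\right) + \left(P + 4\right) = \left(P + c\right) + \left(4 + P\right) = 4 + c + 2 P$)
$t{\left(n \right)} = -2$
$\left(t{\left(-8 \right)} + 90 f{\left(10,-8 \right)}\right) - -13644 = \left(-2 + 90 \cdot 12 \left(-8\right)\right) - -13644 = \left(-2 + 90 \left(-96\right)\right) + 13644 = \left(-2 - 8640\right) + 13644 = -8642 + 13644 = 5002$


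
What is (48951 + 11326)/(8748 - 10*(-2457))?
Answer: 60277/33318 ≈ 1.8091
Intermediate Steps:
(48951 + 11326)/(8748 - 10*(-2457)) = 60277/(8748 + 24570) = 60277/33318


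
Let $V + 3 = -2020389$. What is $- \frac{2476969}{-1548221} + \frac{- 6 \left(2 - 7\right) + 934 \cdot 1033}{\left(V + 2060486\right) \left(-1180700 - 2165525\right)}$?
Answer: $\frac{166158724231261029}{103857409017839075} \approx 1.5999$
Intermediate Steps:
$V = -2020392$ ($V = -3 - 2020389 = -2020392$)
$- \frac{2476969}{-1548221} + \frac{- 6 \left(2 - 7\right) + 934 \cdot 1033}{\left(V + 2060486\right) \left(-1180700 - 2165525\right)} = - \frac{2476969}{-1548221} + \frac{- 6 \left(2 - 7\right) + 934 \cdot 1033}{\left(-2020392 + 2060486\right) \left(-1180700 - 2165525\right)} = \left(-2476969\right) \left(- \frac{1}{1548221}\right) + \frac{\left(-6\right) \left(-5\right) + 964822}{40094 \left(-3346225\right)} = \frac{2476969}{1548221} + \frac{30 + 964822}{-134163545150} = \frac{2476969}{1548221} + 964852 \left(- \frac{1}{134163545150}\right) = \frac{2476969}{1548221} - \frac{482426}{67081772575} = \frac{166158724231261029}{103857409017839075}$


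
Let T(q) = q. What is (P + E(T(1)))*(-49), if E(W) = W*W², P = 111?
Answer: -5488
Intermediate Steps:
E(W) = W³
(P + E(T(1)))*(-49) = (111 + 1³)*(-49) = (111 + 1)*(-49) = 112*(-49) = -5488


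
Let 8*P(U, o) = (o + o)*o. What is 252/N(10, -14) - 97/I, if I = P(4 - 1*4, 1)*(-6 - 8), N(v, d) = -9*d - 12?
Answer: 3980/133 ≈ 29.925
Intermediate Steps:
P(U, o) = o**2/4 (P(U, o) = ((o + o)*o)/8 = ((2*o)*o)/8 = (2*o**2)/8 = o**2/4)
N(v, d) = -12 - 9*d
I = -7/2 (I = ((1/4)*1**2)*(-6 - 8) = ((1/4)*1)*(-14) = (1/4)*(-14) = -7/2 ≈ -3.5000)
252/N(10, -14) - 97/I = 252/(-12 - 9*(-14)) - 97/(-7/2) = 252/(-12 + 126) - 97*(-2/7) = 252/114 + 194/7 = 252*(1/114) + 194/7 = 42/19 + 194/7 = 3980/133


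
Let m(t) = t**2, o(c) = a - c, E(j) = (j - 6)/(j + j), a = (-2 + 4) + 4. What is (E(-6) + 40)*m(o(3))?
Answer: 369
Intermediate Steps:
a = 6 (a = 2 + 4 = 6)
E(j) = (-6 + j)/(2*j) (E(j) = (-6 + j)/((2*j)) = (-6 + j)*(1/(2*j)) = (-6 + j)/(2*j))
o(c) = 6 - c
(E(-6) + 40)*m(o(3)) = ((1/2)*(-6 - 6)/(-6) + 40)*(6 - 1*3)**2 = ((1/2)*(-1/6)*(-12) + 40)*(6 - 3)**2 = (1 + 40)*3**2 = 41*9 = 369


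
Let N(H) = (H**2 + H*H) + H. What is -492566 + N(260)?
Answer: -357106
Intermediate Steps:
N(H) = H + 2*H**2 (N(H) = (H**2 + H**2) + H = 2*H**2 + H = H + 2*H**2)
-492566 + N(260) = -492566 + 260*(1 + 2*260) = -492566 + 260*(1 + 520) = -492566 + 260*521 = -492566 + 135460 = -357106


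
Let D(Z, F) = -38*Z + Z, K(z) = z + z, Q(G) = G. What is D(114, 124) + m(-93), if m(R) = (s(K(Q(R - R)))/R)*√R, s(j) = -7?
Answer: -4218 + 7*I*√93/93 ≈ -4218.0 + 0.72587*I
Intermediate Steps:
K(z) = 2*z
m(R) = -7/√R (m(R) = (-7/R)*√R = -7/√R)
D(Z, F) = -37*Z
D(114, 124) + m(-93) = -37*114 - (-7)*I*√93/93 = -4218 - (-7)*I*√93/93 = -4218 + 7*I*√93/93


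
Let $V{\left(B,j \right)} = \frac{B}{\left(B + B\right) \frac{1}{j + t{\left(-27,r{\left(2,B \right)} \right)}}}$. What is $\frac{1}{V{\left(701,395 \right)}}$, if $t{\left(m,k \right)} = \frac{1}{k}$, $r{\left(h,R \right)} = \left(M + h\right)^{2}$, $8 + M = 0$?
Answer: $\frac{72}{14221} \approx 0.0050629$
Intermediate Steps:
$M = -8$ ($M = -8 + 0 = -8$)
$r{\left(h,R \right)} = \left(-8 + h\right)^{2}$
$V{\left(B,j \right)} = \frac{1}{72} + \frac{j}{2}$ ($V{\left(B,j \right)} = \frac{B}{\left(B + B\right) \frac{1}{j + \frac{1}{\left(-8 + 2\right)^{2}}}} = \frac{B}{2 B \frac{1}{j + \frac{1}{\left(-6\right)^{2}}}} = \frac{B}{2 B \frac{1}{j + \frac{1}{36}}} = \frac{B}{2 B \frac{1}{\frac{1}{36} + j}} = B \frac{\frac{1}{36} + j}{2 B} = \frac{1}{72} + \frac{j}{2}$)
$\frac{1}{V{\left(701,395 \right)}} = \frac{1}{\frac{1}{72} + \frac{1}{2} \cdot 395} = \frac{1}{\frac{1}{72} + \frac{395}{2}} = \frac{1}{\frac{14221}{72}} = \frac{72}{14221}$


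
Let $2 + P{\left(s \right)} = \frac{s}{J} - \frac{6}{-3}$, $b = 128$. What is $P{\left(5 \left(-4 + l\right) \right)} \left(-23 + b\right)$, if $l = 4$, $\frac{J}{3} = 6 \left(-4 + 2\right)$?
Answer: $0$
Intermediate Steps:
$J = -36$ ($J = 3 \cdot 6 \left(-4 + 2\right) = 3 \cdot 6 \left(-2\right) = 3 \left(-12\right) = -36$)
$P{\left(s \right)} = - \frac{s}{36}$ ($P{\left(s \right)} = -2 + \left(\frac{s}{-36} - \frac{6}{-3}\right) = -2 + \left(s \left(- \frac{1}{36}\right) - -2\right) = -2 - \left(-2 + \frac{s}{36}\right) = - \frac{s}{36}$)
$P{\left(5 \left(-4 + l\right) \right)} \left(-23 + b\right) = - \frac{5 \left(-4 + 4\right)}{36} \left(-23 + 128\right) = - \frac{5 \cdot 0}{36} \cdot 105 = \left(- \frac{1}{36}\right) 0 \cdot 105 = 0 \cdot 105 = 0$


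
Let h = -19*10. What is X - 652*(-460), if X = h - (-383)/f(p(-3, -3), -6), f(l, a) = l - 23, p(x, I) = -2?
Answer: 7492867/25 ≈ 2.9971e+5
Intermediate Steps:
f(l, a) = -23 + l
h = -190
X = -5133/25 (X = -190 - (-383)/(-23 - 2) = -190 - (-383)/(-25) = -190 - (-383)*(-1)/25 = -190 - 1*383/25 = -190 - 383/25 = -5133/25 ≈ -205.32)
X - 652*(-460) = -5133/25 - 652*(-460) = -5133/25 + 299920 = 7492867/25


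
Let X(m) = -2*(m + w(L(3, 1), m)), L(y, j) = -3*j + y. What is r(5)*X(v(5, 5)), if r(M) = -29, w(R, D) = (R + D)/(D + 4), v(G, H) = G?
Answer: 2900/9 ≈ 322.22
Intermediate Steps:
L(y, j) = y - 3*j
w(R, D) = (D + R)/(4 + D)
X(m) = -2*m - 2*m/(4 + m) (X(m) = -2*(m + (m + (3 - 3*1))/(4 + m)) = -2*(m + (m + (3 - 3))/(4 + m)) = -2*(m + (m + 0)/(4 + m)) = -2*(m + m/(4 + m)) = -2*m - 2*m/(4 + m))
r(5)*X(v(5, 5)) = -58*5*(-5 - 1*5)/(4 + 5) = -58*5*(-5 - 5)/9 = -58*5*(-10)/9 = -29*(-100/9) = 2900/9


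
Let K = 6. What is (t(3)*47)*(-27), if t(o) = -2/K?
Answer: 423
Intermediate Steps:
t(o) = -⅓ (t(o) = -2/6 = -2*⅙ = -⅓)
(t(3)*47)*(-27) = -⅓*47*(-27) = -47/3*(-27) = 423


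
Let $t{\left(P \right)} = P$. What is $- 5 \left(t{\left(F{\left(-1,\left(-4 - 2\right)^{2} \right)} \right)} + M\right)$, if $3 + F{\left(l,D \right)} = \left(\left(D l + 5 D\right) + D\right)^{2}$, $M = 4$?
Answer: $-162005$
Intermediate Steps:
$F{\left(l,D \right)} = -3 + \left(6 D + D l\right)^{2}$ ($F{\left(l,D \right)} = -3 + \left(\left(D l + 5 D\right) + D\right)^{2} = -3 + \left(\left(5 D + D l\right) + D\right)^{2} = -3 + \left(6 D + D l\right)^{2}$)
$- 5 \left(t{\left(F{\left(-1,\left(-4 - 2\right)^{2} \right)} \right)} + M\right) = - 5 \left(\left(-3 + \left(\left(-4 - 2\right)^{2}\right)^{2} \left(6 - 1\right)^{2}\right) + 4\right) = - 5 \left(\left(-3 + \left(\left(-6\right)^{2}\right)^{2} \cdot 5^{2}\right) + 4\right) = - 5 \left(\left(-3 + 36^{2} \cdot 25\right) + 4\right) = - 5 \left(\left(-3 + 1296 \cdot 25\right) + 4\right) = - 5 \left(\left(-3 + 32400\right) + 4\right) = - 5 \left(32397 + 4\right) = \left(-5\right) 32401 = -162005$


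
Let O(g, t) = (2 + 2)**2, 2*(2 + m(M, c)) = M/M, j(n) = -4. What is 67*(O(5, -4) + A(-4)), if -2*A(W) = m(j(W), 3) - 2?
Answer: 4757/4 ≈ 1189.3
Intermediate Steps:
m(M, c) = -3/2 (m(M, c) = -2 + (M/M)/2 = -2 + (1/2)*1 = -2 + 1/2 = -3/2)
O(g, t) = 16 (O(g, t) = 4**2 = 16)
A(W) = 7/4 (A(W) = -(-3/2 - 2)/2 = -1/2*(-7/2) = 7/4)
67*(O(5, -4) + A(-4)) = 67*(16 + 7/4) = 67*(71/4) = 4757/4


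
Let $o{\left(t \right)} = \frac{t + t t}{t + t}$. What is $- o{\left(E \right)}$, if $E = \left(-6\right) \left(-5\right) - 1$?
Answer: $-15$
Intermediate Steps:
$E = 29$ ($E = 30 - 1 = 29$)
$o{\left(t \right)} = \frac{t + t^{2}}{2 t}$
$- o{\left(E \right)} = - (\frac{1}{2} + \frac{1}{2} \cdot 29) = - (\frac{1}{2} + \frac{29}{2}) = \left(-1\right) 15 = -15$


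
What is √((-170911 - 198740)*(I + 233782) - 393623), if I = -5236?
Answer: I*√84482651069 ≈ 2.9066e+5*I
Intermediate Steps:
√((-170911 - 198740)*(I + 233782) - 393623) = √((-170911 - 198740)*(-5236 + 233782) - 393623) = √(-369651*228546 - 393623) = √(-84482257446 - 393623) = √(-84482651069) = I*√84482651069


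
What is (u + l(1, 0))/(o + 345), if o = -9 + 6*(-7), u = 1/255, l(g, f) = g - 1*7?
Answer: -1529/74970 ≈ -0.020395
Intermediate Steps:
l(g, f) = -7 + g (l(g, f) = g - 7 = -7 + g)
u = 1/255 ≈ 0.0039216
o = -51 (o = -9 - 42 = -51)
(u + l(1, 0))/(o + 345) = (1/255 + (-7 + 1))/(-51 + 345) = (1/255 - 6)/294 = -1529/255*1/294 = -1529/74970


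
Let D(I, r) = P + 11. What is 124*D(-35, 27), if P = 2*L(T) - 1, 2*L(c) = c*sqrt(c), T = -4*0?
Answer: 1240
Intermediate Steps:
T = 0
L(c) = c**(3/2)/2 (L(c) = (c*sqrt(c))/2 = c**(3/2)/2)
P = -1 (P = 2*(0**(3/2)/2) - 1 = 2*((1/2)*0) - 1 = 2*0 - 1 = 0 - 1 = -1)
D(I, r) = 10 (D(I, r) = -1 + 11 = 10)
124*D(-35, 27) = 124*10 = 1240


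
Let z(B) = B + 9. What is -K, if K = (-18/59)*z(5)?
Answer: 252/59 ≈ 4.2712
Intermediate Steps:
z(B) = 9 + B
K = -252/59 (K = (-18/59)*(9 + 5) = -18*1/59*14 = -18/59*14 = -252/59 ≈ -4.2712)
-K = -1*(-252/59) = 252/59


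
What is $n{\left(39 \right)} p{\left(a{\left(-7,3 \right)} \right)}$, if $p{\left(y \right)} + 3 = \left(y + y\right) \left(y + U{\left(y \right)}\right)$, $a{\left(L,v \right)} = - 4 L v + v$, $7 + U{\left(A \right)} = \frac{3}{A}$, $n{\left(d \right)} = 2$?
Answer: $27846$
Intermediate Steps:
$U{\left(A \right)} = -7 + \frac{3}{A}$
$a{\left(L,v \right)} = v - 4 L v$ ($a{\left(L,v \right)} = - 4 L v + v = v - 4 L v$)
$p{\left(y \right)} = -3 + 2 y \left(-7 + y + \frac{3}{y}\right)$ ($p{\left(y \right)} = -3 + \left(y + y\right) \left(y - \left(7 - \frac{3}{y}\right)\right) = -3 + 2 y \left(-7 + y + \frac{3}{y}\right)$)
$n{\left(39 \right)} p{\left(a{\left(-7,3 \right)} \right)} = 2 \left(3 - 14 \cdot 3 \left(1 - -28\right) + 2 \left(3 \left(1 - -28\right)\right)^{2}\right) = 2 \left(3 - 14 \cdot 3 \left(1 + 28\right) + 2 \left(3 \left(1 + 28\right)\right)^{2}\right) = 2 \left(3 - 14 \cdot 3 \cdot 29 + 2 \left(3 \cdot 29\right)^{2}\right) = 2 \left(3 - 1218 + 2 \cdot 87^{2}\right) = 2 \left(3 - 1218 + 2 \cdot 7569\right) = 2 \left(3 - 1218 + 15138\right) = 2 \cdot 13923 = 27846$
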